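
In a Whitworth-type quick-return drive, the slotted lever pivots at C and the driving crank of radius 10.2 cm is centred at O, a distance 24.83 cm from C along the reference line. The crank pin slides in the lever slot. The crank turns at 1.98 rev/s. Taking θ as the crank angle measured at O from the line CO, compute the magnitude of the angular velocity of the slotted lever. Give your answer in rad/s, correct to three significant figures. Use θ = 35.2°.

ω = 12.44 rad/s (from 1.98 rev/s).
Crank pin A relative to C: A = (d + r cosθ, r sinθ); lever angle φ = atan2(r sinθ, d + r cosθ).
Differentiating tanφ: φ̇ = rω(d cosθ + r)/(d² + r² + 2dr cosθ).
d² + r² + 2dr cosθ = |CA|² = 0.113448 m²;  d cosθ + r = +0.3049 m.
|ω_lever| = |0.102·12.44·+0.3049| / 0.113448 = 3.4104 rad/s.

3.41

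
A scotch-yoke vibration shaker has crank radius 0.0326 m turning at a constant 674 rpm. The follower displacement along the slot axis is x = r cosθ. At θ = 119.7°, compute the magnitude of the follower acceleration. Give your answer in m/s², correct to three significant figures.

ω = 70.58 rad/s (from 674 rpm).
x = r cosθ ⇒ ẍ = −rω² cosθ (ω constant).
|a| = rω²|cosθ| = 0.0326·(70.58)²·|cos 119.7°| = 80.464 m/s².

80.5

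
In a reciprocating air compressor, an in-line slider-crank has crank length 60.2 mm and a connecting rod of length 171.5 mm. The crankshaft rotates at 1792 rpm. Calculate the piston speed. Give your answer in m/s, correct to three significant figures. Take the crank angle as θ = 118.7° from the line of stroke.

8.15

ω = 2π·1792/60 = 187.7 rad/s
For an in-line slider-crank, x = r cosθ + √(L² − r² sin²θ), so v = −rω sinθ·[1 + r cosθ/√(L² − r² sin²θ)].
With r = 0.0602 m, L = 0.1715 m, θ = 118.7°: √(L² − r² sin²θ) = 0.16317 m.
v = −0.0602·187.7·0.87715·[1 + 0.0602·-0.48022/0.16317] = -8.1535 m/s.
|v| = 8.1535 m/s.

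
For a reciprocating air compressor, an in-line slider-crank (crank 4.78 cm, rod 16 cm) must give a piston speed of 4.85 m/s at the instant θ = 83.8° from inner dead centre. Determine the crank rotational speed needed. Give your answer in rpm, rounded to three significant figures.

For an in-line slider-crank, |v_piston| = rω|sinθ|·[1 + r cosθ/√(L² − r² sin²θ)].
With r = 0.0478 m, L = 0.16 m, θ = 83.8°: the bracketed kinematic factor |dx/dθ| = 0.049126 m.
ω = v/|dx/dθ| = 4.85/0.049126 = 98.726 rad/s.
N = 60ω/(2π) = 942.76 rpm.

943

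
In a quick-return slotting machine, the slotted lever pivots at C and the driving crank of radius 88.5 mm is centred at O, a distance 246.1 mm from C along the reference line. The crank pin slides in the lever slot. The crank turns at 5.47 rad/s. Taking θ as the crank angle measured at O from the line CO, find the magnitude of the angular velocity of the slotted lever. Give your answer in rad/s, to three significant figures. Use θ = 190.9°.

ω = 5.47 rad/s
Crank pin A relative to C: A = (d + r cosθ, r sinθ); lever angle φ = atan2(r sinθ, d + r cosθ).
Differentiating tanφ: φ̇ = rω(d cosθ + r)/(d² + r² + 2dr cosθ).
d² + r² + 2dr cosθ = |CA|² = 0.0256236 m²;  d cosθ + r = -0.15316 m.
|ω_lever| = |0.0885·5.47·-0.15316| / 0.0256236 = 2.8936 rad/s.

2.89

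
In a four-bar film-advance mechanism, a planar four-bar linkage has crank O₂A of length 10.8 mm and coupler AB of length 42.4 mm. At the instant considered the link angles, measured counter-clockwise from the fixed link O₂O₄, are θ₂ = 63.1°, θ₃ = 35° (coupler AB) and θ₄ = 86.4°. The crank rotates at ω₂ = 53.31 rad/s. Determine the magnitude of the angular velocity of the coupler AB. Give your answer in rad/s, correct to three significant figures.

6.87

ω₂ = 53.31 rad/s
Differentiating the loop-closure r₂e^{iθ₂}+r₃e^{iθ₃}=r₁+r₄e^{iθ₄} gives r₂ω₂e^{iθ₂}+r₃ω₃e^{iθ₃}=r₄ω₄e^{iθ₄}.
Eliminating the other unknown: ω₃ = r₂ω₂ sin(θ₄−θ₂) / [r₃ sin(θ₃−θ₄)].
Numerator sine = +0.39555; denominator sine = -0.78152.
Result = 0.0108·53.31·(+0.39555) / (0.0424·(-0.78152)) = -6.8726 rad/s; magnitude 6.8726 rad/s.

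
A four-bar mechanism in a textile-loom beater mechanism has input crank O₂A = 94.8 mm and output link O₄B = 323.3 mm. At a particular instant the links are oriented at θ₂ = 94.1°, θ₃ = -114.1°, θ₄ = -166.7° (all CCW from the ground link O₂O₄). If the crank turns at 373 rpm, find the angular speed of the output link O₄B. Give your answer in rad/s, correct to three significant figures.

ω₂ = 39.06 rad/s (from 373 rpm).
Differentiating the loop-closure r₂e^{iθ₂}+r₃e^{iθ₃}=r₁+r₄e^{iθ₄} gives r₂ω₂e^{iθ₂}+r₃ω₃e^{iθ₃}=r₄ω₄e^{iθ₄}.
Eliminating the other unknown: ω₄ = r₂ω₂ sin(θ₂−θ₃) / [r₄ sin(θ₄−θ₃)].
Numerator sine = -0.47255; denominator sine = -0.79441.
Result = 0.0948·39.06·(-0.47255) / (0.3233·(-0.79441)) = +6.813 rad/s; magnitude 6.813 rad/s.

6.81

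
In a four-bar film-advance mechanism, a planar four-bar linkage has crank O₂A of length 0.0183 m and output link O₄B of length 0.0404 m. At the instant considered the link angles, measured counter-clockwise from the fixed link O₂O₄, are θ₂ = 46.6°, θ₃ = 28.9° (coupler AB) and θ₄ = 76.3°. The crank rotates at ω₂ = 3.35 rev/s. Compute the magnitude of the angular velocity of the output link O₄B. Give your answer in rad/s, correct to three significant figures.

3.94

ω₂ = 21.05 rad/s (from 3.35 rev/s).
Differentiating the loop-closure r₂e^{iθ₂}+r₃e^{iθ₃}=r₁+r₄e^{iθ₄} gives r₂ω₂e^{iθ₂}+r₃ω₃e^{iθ₃}=r₄ω₄e^{iθ₄}.
Eliminating the other unknown: ω₄ = r₂ω₂ sin(θ₂−θ₃) / [r₄ sin(θ₄−θ₃)].
Numerator sine = +0.30403; denominator sine = +0.73610.
Result = 0.0183·21.05·(+0.30403) / (0.0404·(+0.73610)) = +3.938 rad/s; magnitude 3.938 rad/s.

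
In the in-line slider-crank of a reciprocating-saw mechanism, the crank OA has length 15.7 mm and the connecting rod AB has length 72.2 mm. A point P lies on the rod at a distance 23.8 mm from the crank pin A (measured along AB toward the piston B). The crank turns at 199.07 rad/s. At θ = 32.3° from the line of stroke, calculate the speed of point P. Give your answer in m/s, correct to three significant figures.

2.51

ω = 199.1 rad/s.  Crank-pin speed |V_A| = rω = 3.1254 m/s, perpendicular to OA.
Rod angle: sinφ = −(r/L) sinθ ⇒ φ = -6.673°; ω_rod = −rω cosθ/√(L²−r²sin²θ) = -36.839 rad/s.
V_P = V_A + ω_rod × AP, with AP = 0.0238 m along the rod.
Components: V_Px = −rω sinθ − a·ω_rod·sinφ = -1.7719 m/s;  V_Py = rω cosθ + a·ω_rod·cosφ = +1.7709 m/s.
|V_P| = √(V_Px² + V_Py²) = 2.5052 m/s.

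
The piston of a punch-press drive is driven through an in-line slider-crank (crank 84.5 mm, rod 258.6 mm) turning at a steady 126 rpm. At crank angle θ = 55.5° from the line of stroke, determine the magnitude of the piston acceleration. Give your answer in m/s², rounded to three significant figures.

6.67

ω = 2π·126/60 = 13.19 rad/s
x(θ) = r cosθ + √(L² − r² sin²θ); with ω constant, a = ω²·d²x/dθ².
d²x/dθ² = −r cosθ − r²(cos2θ)/√u − r⁴ sin²2θ/(4u^{3/2}),  u = L² − r² sin²θ = 0.0620244 m².
Substituting r = 0.0845 m, L = 0.2586 m, θ = 55.5°: d²x/dθ² = -0.038306 m.
a = ω²·d²x/dθ² = (13.19)²·(-0.038306) = -6.6691 m/s²;  |a| = 6.6691 m/s².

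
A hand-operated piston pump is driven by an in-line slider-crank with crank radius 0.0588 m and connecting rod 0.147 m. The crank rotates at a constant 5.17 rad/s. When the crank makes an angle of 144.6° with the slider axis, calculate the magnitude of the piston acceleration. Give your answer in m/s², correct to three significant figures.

ω = 5.17 rad/s
x(θ) = r cosθ + √(L² − r² sin²θ); with ω constant, a = ω²·d²x/dθ².
d²x/dθ² = −r cosθ − r²(cos2θ)/√u − r⁴ sin²2θ/(4u^{3/2}),  u = L² − r² sin²θ = 0.0204488 m².
Substituting r = 0.0588 m, L = 0.147 m, θ = 144.6°: d²x/dθ² = +0.039067 m.
a = ω²·d²x/dθ² = (5.17)²·(+0.039067) = +1.0442 m/s²;  |a| = 1.0442 m/s².

1.04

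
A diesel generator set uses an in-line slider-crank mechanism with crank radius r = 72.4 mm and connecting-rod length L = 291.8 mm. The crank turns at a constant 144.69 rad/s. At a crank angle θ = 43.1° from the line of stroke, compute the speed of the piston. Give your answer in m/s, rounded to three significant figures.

8.47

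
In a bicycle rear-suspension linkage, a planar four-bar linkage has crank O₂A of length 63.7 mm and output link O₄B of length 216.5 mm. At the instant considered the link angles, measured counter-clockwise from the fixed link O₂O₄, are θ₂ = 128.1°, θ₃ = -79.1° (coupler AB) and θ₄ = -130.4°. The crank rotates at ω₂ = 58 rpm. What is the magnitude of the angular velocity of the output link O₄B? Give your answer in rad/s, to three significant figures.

1.05

ω₂ = 6.074 rad/s (from 58 rpm).
Differentiating the loop-closure r₂e^{iθ₂}+r₃e^{iθ₃}=r₁+r₄e^{iθ₄} gives r₂ω₂e^{iθ₂}+r₃ω₃e^{iθ₃}=r₄ω₄e^{iθ₄}.
Eliminating the other unknown: ω₄ = r₂ω₂ sin(θ₂−θ₃) / [r₄ sin(θ₄−θ₃)].
Numerator sine = -0.45710; denominator sine = -0.78043.
Result = 0.0637·6.074·(-0.45710) / (0.2165·(-0.78043)) = +1.0467 rad/s; magnitude 1.0467 rad/s.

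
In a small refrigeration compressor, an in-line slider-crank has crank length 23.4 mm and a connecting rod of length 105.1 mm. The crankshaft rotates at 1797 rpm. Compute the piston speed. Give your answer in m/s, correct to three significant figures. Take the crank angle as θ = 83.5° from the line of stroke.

4.49

ω = 2π·1797/60 = 188.2 rad/s
For an in-line slider-crank, x = r cosθ + √(L² − r² sin²θ), so v = −rω sinθ·[1 + r cosθ/√(L² − r² sin²θ)].
With r = 0.0234 m, L = 0.1051 m, θ = 83.5°: √(L² − r² sin²θ) = 0.1025 m.
v = −0.0234·188.2·0.99357·[1 + 0.0234·0.11320/0.1025] = -4.4882 m/s.
|v| = 4.4882 m/s.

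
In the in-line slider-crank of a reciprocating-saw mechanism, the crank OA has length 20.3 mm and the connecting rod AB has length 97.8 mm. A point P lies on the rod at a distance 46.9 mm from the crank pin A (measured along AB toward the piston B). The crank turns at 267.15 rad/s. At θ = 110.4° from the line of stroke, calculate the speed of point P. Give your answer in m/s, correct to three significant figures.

5.00

ω = 267.1 rad/s.  Crank-pin speed |V_A| = rω = 5.4231 m/s, perpendicular to OA.
Rod angle: sinφ = −(r/L) sinθ ⇒ φ = -11.218°; ω_rod = −rω cosθ/√(L²−r²sin²θ) = +19.705 rad/s.
V_P = V_A + ω_rod × AP, with AP = 0.0469 m along the rod.
Components: V_Px = −rω sinθ − a·ω_rod·sinφ = -4.9032 m/s;  V_Py = rω cosθ + a·ω_rod·cosφ = -0.98384 m/s.
|V_P| = √(V_Px² + V_Py²) = 5.0009 m/s.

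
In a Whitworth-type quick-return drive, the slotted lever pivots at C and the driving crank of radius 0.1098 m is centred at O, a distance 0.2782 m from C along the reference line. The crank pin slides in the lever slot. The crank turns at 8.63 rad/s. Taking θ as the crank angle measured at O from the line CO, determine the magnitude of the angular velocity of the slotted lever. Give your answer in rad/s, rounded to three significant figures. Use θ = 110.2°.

0.190

ω = 8.63 rad/s
Crank pin A relative to C: A = (d + r cosθ, r sinθ); lever angle φ = atan2(r sinθ, d + r cosθ).
Differentiating tanφ: φ̇ = rω(d cosθ + r)/(d² + r² + 2dr cosθ).
d² + r² + 2dr cosθ = |CA|² = 0.0683561 m²;  d cosθ + r = +0.013738 m.
|ω_lever| = |0.1098·8.63·+0.013738| / 0.0683561 = 0.19044 rad/s.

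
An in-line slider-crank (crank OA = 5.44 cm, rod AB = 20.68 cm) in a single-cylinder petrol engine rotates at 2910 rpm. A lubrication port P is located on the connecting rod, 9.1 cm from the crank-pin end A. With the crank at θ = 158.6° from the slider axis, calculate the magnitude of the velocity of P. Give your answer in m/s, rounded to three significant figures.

10.2

ω = 304.7 rad/s.  Crank-pin speed |V_A| = rω = 16.578 m/s, perpendicular to OA.
Rod angle: sinφ = −(r/L) sinθ ⇒ φ = -5.508°; ω_rod = −rω cosθ/√(L²−r²sin²θ) = +74.982 rad/s.
V_P = V_A + ω_rod × AP, with AP = 0.091 m along the rod.
Components: V_Px = −rω sinθ − a·ω_rod·sinφ = -5.3938 m/s;  V_Py = rω cosθ + a·ω_rod·cosφ = -8.6428 m/s.
|V_P| = √(V_Px² + V_Py²) = 10.188 m/s.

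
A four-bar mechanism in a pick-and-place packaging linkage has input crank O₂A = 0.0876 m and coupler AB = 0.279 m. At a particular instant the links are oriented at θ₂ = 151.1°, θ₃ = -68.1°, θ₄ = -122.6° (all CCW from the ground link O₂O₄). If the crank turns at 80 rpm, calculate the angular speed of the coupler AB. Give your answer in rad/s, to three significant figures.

3.22

ω₂ = 8.378 rad/s (from 80 rpm).
Differentiating the loop-closure r₂e^{iθ₂}+r₃e^{iθ₃}=r₁+r₄e^{iθ₄} gives r₂ω₂e^{iθ₂}+r₃ω₃e^{iθ₃}=r₄ω₄e^{iθ₄}.
Eliminating the other unknown: ω₃ = r₂ω₂ sin(θ₄−θ₂) / [r₃ sin(θ₃−θ₄)].
Numerator sine = +0.99792; denominator sine = +0.81412.
Result = 0.0876·8.378·(+0.99792) / (0.279·(+0.81412)) = +3.2242 rad/s; magnitude 3.2242 rad/s.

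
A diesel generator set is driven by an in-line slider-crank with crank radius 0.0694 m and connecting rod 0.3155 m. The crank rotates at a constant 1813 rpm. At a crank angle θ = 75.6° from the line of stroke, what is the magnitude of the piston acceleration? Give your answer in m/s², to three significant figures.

130

ω = 2π·1813/60 = 189.9 rad/s
x(θ) = r cosθ + √(L² − r² sin²θ); with ω constant, a = ω²·d²x/dθ².
d²x/dθ² = −r cosθ − r²(cos2θ)/√u − r⁴ sin²2θ/(4u^{3/2}),  u = L² − r² sin²θ = 0.0950218 m².
Substituting r = 0.0694 m, L = 0.3155 m, θ = 75.6°: d²x/dθ² = -0.0036131 m.
a = ω²·d²x/dθ² = (189.9)²·(-0.0036131) = -130.24 m/s²;  |a| = 130.24 m/s².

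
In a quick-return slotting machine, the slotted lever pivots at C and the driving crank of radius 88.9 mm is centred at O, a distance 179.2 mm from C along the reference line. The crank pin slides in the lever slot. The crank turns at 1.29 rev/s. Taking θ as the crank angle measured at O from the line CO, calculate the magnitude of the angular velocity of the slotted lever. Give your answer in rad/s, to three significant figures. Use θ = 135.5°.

ω = 8.105 rad/s (from 1.29 rev/s).
Crank pin A relative to C: A = (d + r cosθ, r sinθ); lever angle φ = atan2(r sinθ, d + r cosθ).
Differentiating tanφ: φ̇ = rω(d cosθ + r)/(d² + r² + 2dr cosθ).
d² + r² + 2dr cosθ = |CA|² = 0.0172904 m²;  d cosθ + r = -0.038914 m.
|ω_lever| = |0.0889·8.105·-0.038914| / 0.0172904 = 1.6217 rad/s.

1.62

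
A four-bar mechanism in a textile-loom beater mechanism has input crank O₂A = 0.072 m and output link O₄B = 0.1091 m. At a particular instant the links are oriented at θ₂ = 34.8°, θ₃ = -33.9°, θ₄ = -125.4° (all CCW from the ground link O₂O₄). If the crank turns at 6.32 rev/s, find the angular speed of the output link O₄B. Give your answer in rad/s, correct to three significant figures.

24.4

ω₂ = 39.71 rad/s (from 6.32 rev/s).
Differentiating the loop-closure r₂e^{iθ₂}+r₃e^{iθ₃}=r₁+r₄e^{iθ₄} gives r₂ω₂e^{iθ₂}+r₃ω₃e^{iθ₃}=r₄ω₄e^{iθ₄}.
Eliminating the other unknown: ω₄ = r₂ω₂ sin(θ₂−θ₃) / [r₄ sin(θ₄−θ₃)].
Numerator sine = +0.93169; denominator sine = -0.99966.
Result = 0.072·39.71·(+0.93169) / (0.1091·(-0.99966)) = -24.424 rad/s; magnitude 24.424 rad/s.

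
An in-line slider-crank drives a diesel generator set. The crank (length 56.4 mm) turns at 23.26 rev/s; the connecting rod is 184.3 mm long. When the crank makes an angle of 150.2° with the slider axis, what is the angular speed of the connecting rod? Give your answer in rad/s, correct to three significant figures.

ω = 146.1 rad/s (converted from 23.26 rev/s).
The rod makes angle φ with the slider axis where L sinφ = r sinθ; differentiating, L cosφ·φ̇ = r ω cosθ.
L cosφ = √(L² − r² sin²θ) = 0.18216 m.
|ω_rod| = r ω |cosθ| / √(L² − r² sin²θ) = 0.0564·146.1·0.86777/0.18216 = 39.267 rad/s.

39.3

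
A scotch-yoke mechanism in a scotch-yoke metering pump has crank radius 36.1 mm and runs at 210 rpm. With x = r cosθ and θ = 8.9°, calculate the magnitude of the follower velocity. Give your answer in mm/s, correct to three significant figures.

ω = 21.99 rad/s (from 210 rpm).
x = r cosθ ⇒ ẋ = −rω sinθ.
|v| = rω|sinθ| = 0.0361·21.99·|sin 8.9°| = 0.12282 m/s = 122.82 mm/s.

123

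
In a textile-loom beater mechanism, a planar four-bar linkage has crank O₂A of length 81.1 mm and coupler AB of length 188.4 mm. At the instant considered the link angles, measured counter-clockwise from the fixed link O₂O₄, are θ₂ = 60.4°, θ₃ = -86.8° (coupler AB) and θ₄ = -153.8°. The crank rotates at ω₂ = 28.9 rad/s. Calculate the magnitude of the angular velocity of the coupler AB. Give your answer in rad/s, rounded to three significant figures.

7.60

ω₂ = 28.9 rad/s
Differentiating the loop-closure r₂e^{iθ₂}+r₃e^{iθ₃}=r₁+r₄e^{iθ₄} gives r₂ω₂e^{iθ₂}+r₃ω₃e^{iθ₃}=r₄ω₄e^{iθ₄}.
Eliminating the other unknown: ω₃ = r₂ω₂ sin(θ₄−θ₂) / [r₃ sin(θ₃−θ₄)].
Numerator sine = +0.56208; denominator sine = +0.92050.
Result = 0.0811·28.9·(+0.56208) / (0.1884·(+0.92050)) = +7.5965 rad/s; magnitude 7.5965 rad/s.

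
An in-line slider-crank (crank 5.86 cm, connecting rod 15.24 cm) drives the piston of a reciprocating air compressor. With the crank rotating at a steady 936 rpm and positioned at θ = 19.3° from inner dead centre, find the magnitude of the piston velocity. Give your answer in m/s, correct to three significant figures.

2.59

ω = 2π·936/60 = 98.02 rad/s
For an in-line slider-crank, x = r cosθ + √(L² − r² sin²θ), so v = −rω sinθ·[1 + r cosθ/√(L² − r² sin²θ)].
With r = 0.0586 m, L = 0.1524 m, θ = 19.3°: √(L² − r² sin²θ) = 0.15116 m.
v = −0.0586·98.02·0.33051·[1 + 0.0586·0.94380/0.15116] = -2.593 m/s.
|v| = 2.593 m/s.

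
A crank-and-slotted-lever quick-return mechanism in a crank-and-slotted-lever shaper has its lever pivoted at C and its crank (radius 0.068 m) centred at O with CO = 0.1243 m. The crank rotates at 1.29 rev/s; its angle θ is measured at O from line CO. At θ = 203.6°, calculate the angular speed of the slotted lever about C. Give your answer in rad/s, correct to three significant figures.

ω = 8.105 rad/s (from 1.29 rev/s).
Crank pin A relative to C: A = (d + r cosθ, r sinθ); lever angle φ = atan2(r sinθ, d + r cosθ).
Differentiating tanφ: φ̇ = rω(d cosθ + r)/(d² + r² + 2dr cosθ).
d² + r² + 2dr cosθ = |CA|² = 0.00458356 m²;  d cosθ + r = -0.045904 m.
|ω_lever| = |0.068·8.105·-0.045904| / 0.00458356 = 5.5198 rad/s.

5.52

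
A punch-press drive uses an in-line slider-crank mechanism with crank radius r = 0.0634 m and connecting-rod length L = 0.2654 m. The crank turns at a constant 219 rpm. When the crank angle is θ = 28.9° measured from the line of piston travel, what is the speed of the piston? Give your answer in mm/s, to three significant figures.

ω = 2π·219/60 = 22.93 rad/s
For an in-line slider-crank, x = r cosθ + √(L² − r² sin²θ), so v = −rω sinθ·[1 + r cosθ/√(L² − r² sin²θ)].
With r = 0.0634 m, L = 0.2654 m, θ = 28.9°: √(L² − r² sin²θ) = 0.26363 m.
v = −0.0634·22.93·0.48328·[1 + 0.0634·0.87546/0.26363] = -0.85063 m/s.
|v| = 0.85063 m/s = 850.63 mm/s.

851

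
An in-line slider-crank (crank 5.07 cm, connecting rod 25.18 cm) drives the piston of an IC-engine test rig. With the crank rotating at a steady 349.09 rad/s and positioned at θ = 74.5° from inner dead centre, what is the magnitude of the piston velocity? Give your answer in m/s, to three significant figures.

18.0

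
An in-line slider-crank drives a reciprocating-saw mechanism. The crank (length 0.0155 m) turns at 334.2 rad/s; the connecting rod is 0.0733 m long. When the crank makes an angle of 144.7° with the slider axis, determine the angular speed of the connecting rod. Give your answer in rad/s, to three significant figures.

58.1

ω = 334.2 rad/s
The rod makes angle φ with the slider axis where L sinφ = r sinθ; differentiating, L cosφ·φ̇ = r ω cosθ.
L cosφ = √(L² − r² sin²θ) = 0.072751 m.
|ω_rod| = r ω |cosθ| / √(L² − r² sin²θ) = 0.0155·334.2·0.81614/0.072751 = 58.112 rad/s.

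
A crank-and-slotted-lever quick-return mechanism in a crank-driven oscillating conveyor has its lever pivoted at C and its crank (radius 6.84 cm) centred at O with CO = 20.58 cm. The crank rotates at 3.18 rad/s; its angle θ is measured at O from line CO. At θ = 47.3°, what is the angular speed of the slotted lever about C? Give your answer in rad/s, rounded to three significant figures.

ω = 3.18 rad/s
Crank pin A relative to C: A = (d + r cosθ, r sinθ); lever angle φ = atan2(r sinθ, d + r cosθ).
Differentiating tanφ: φ̇ = rω(d cosθ + r)/(d² + r² + 2dr cosθ).
d² + r² + 2dr cosθ = |CA|² = 0.0661247 m²;  d cosθ + r = +0.20797 m.
|ω_lever| = |0.0684·3.18·+0.20797| / 0.0661247 = 0.68409 rad/s.

0.684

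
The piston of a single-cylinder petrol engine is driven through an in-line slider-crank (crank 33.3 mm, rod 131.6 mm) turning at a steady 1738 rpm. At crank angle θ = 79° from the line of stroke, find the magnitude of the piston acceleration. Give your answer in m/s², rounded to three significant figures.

ω = 2π·1738/60 = 182 rad/s
x(θ) = r cosθ + √(L² − r² sin²θ); with ω constant, a = ω²·d²x/dθ².
d²x/dθ² = −r cosθ − r²(cos2θ)/√u − r⁴ sin²2θ/(4u^{3/2}),  u = L² − r² sin²θ = 0.01625 m².
Substituting r = 0.0333 m, L = 0.1316 m, θ = 79°: d²x/dθ² = +0.0016907 m.
a = ω²·d²x/dθ² = (182)²·(+0.0016907) = +56.003 m/s²;  |a| = 56.003 m/s².

56.0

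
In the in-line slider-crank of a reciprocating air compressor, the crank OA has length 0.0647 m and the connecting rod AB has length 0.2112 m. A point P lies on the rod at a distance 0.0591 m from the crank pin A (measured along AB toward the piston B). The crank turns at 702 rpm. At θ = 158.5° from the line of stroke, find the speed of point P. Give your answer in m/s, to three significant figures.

3.57

ω = 73.51 rad/s.  Crank-pin speed |V_A| = rω = 4.7563 m/s, perpendicular to OA.
Rod angle: sinφ = −(r/L) sinθ ⇒ φ = -6.447°; ω_rod = −rω cosθ/√(L²−r²sin²θ) = +21.087 rad/s.
V_P = V_A + ω_rod × AP, with AP = 0.0591 m along the rod.
Components: V_Px = −rω sinθ − a·ω_rod·sinφ = -1.6033 m/s;  V_Py = rω cosθ + a·ω_rod·cosφ = -3.187 m/s.
|V_P| = √(V_Px² + V_Py²) = 3.5676 m/s.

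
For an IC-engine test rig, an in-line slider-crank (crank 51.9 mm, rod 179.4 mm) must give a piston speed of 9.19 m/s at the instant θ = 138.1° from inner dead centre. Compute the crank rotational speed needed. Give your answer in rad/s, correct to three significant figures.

340

For an in-line slider-crank, |v_piston| = rω|sinθ|·[1 + r cosθ/√(L² − r² sin²θ)].
With r = 0.0519 m, L = 0.1794 m, θ = 138.1°: the bracketed kinematic factor |dx/dθ| = 0.027054 m.
ω = v/|dx/dθ| = 9.19/0.027054 = 339.69 rad/s.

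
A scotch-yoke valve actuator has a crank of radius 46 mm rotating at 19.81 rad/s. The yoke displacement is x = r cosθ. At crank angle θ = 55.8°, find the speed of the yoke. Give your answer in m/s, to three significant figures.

0.754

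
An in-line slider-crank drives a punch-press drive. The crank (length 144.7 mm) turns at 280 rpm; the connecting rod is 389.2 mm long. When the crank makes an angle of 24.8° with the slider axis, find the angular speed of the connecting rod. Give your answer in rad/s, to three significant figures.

ω = 29.32 rad/s (converted from 280 rpm).
The rod makes angle φ with the slider axis where L sinφ = r sinθ; differentiating, L cosφ·φ̇ = r ω cosθ.
L cosφ = √(L² − r² sin²θ) = 0.38444 m.
|ω_rod| = r ω |cosθ| / √(L² − r² sin²θ) = 0.1447·29.32·0.90778/0.38444 = 10.019 rad/s.

10.0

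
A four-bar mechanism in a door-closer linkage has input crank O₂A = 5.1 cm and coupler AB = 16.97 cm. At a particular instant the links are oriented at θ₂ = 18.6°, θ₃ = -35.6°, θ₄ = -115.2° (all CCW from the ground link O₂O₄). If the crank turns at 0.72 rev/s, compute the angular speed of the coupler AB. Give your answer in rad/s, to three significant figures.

0.998

ω₂ = 4.524 rad/s (from 0.72 rev/s).
Differentiating the loop-closure r₂e^{iθ₂}+r₃e^{iθ₃}=r₁+r₄e^{iθ₄} gives r₂ω₂e^{iθ₂}+r₃ω₃e^{iθ₃}=r₄ω₄e^{iθ₄}.
Eliminating the other unknown: ω₃ = r₂ω₂ sin(θ₄−θ₂) / [r₃ sin(θ₃−θ₄)].
Numerator sine = -0.72176; denominator sine = +0.98357.
Result = 0.051·4.524·(-0.72176) / (0.1697·(+0.98357)) = -0.99767 rad/s; magnitude 0.99767 rad/s.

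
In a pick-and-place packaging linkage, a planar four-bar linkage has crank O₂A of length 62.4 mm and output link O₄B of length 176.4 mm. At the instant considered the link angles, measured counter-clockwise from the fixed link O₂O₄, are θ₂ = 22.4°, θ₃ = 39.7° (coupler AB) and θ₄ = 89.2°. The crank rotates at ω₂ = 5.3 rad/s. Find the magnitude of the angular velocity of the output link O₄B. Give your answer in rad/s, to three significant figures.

ω₂ = 5.3 rad/s
Differentiating the loop-closure r₂e^{iθ₂}+r₃e^{iθ₃}=r₁+r₄e^{iθ₄} gives r₂ω₂e^{iθ₂}+r₃ω₃e^{iθ₃}=r₄ω₄e^{iθ₄}.
Eliminating the other unknown: ω₄ = r₂ω₂ sin(θ₂−θ₃) / [r₄ sin(θ₄−θ₃)].
Numerator sine = -0.29737; denominator sine = +0.76041.
Result = 0.0624·5.3·(-0.29737) / (0.1764·(+0.76041)) = -0.7332 rad/s; magnitude 0.7332 rad/s.

0.733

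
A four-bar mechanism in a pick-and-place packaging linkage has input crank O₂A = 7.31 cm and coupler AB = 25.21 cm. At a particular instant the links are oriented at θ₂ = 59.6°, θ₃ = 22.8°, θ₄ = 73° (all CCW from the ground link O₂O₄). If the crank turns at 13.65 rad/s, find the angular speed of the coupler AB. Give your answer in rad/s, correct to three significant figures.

1.19

ω₂ = 13.65 rad/s
Differentiating the loop-closure r₂e^{iθ₂}+r₃e^{iθ₃}=r₁+r₄e^{iθ₄} gives r₂ω₂e^{iθ₂}+r₃ω₃e^{iθ₃}=r₄ω₄e^{iθ₄}.
Eliminating the other unknown: ω₃ = r₂ω₂ sin(θ₄−θ₂) / [r₃ sin(θ₃−θ₄)].
Numerator sine = +0.23175; denominator sine = -0.76828.
Result = 0.0731·13.65·(+0.23175) / (0.2521·(-0.76828)) = -1.1939 rad/s; magnitude 1.1939 rad/s.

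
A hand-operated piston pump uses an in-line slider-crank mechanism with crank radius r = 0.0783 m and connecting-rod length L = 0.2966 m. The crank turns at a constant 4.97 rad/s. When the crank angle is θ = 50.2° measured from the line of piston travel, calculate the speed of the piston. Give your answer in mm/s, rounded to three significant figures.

351

ω = 4.97 rad/s
For an in-line slider-crank, x = r cosθ + √(L² − r² sin²θ), so v = −rω sinθ·[1 + r cosθ/√(L² − r² sin²θ)].
With r = 0.0783 m, L = 0.2966 m, θ = 50.2°: √(L² − r² sin²θ) = 0.29044 m.
v = −0.0783·4.97·0.76828·[1 + 0.0783·0.64011/0.29044] = -0.35057 m/s.
|v| = 0.35057 m/s = 350.57 mm/s.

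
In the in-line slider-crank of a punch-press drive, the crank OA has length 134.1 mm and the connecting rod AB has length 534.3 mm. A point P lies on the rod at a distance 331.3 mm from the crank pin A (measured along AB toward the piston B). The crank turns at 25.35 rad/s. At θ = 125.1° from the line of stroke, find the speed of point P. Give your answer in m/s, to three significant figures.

2.63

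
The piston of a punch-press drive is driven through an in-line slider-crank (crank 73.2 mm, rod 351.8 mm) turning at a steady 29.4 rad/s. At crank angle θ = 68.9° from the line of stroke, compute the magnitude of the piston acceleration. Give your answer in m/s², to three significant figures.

ω = 29.4 rad/s
x(θ) = r cosθ + √(L² − r² sin²θ); with ω constant, a = ω²·d²x/dθ².
d²x/dθ² = −r cosθ − r²(cos2θ)/√u − r⁴ sin²2θ/(4u^{3/2}),  u = L² − r² sin²θ = 0.119099 m².
Substituting r = 0.0732 m, L = 0.3518 m, θ = 68.9°: d²x/dθ² = -0.014929 m.
a = ω²·d²x/dθ² = (29.4)²·(-0.014929) = -12.904 m/s²;  |a| = 12.904 m/s².

12.9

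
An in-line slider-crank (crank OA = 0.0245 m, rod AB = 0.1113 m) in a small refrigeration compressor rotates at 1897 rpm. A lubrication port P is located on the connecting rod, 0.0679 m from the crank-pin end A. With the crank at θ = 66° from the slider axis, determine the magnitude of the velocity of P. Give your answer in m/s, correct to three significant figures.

ω = 198.7 rad/s.  Crank-pin speed |V_A| = rω = 4.867 m/s, perpendicular to OA.
Rod angle: sinφ = −(r/L) sinθ ⇒ φ = -11.601°; ω_rod = −rω cosθ/√(L²−r²sin²θ) = -18.157 rad/s.
V_P = V_A + ω_rod × AP, with AP = 0.0679 m along the rod.
Components: V_Px = −rω sinθ − a·ω_rod·sinφ = -4.6942 m/s;  V_Py = rω cosθ + a·ω_rod·cosφ = +0.77192 m/s.
|V_P| = √(V_Px² + V_Py²) = 4.7572 m/s.

4.76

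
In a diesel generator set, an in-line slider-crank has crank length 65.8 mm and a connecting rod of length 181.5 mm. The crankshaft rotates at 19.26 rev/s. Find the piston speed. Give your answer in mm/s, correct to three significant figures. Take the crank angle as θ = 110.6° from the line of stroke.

ω = 2π·19.3 = 121 rad/s
For an in-line slider-crank, x = r cosθ + √(L² − r² sin²θ), so v = −rω sinθ·[1 + r cosθ/√(L² − r² sin²θ)].
With r = 0.0658 m, L = 0.1815 m, θ = 110.6°: √(L² − r² sin²θ) = 0.17073 m.
v = −0.0658·121·0.93606·[1 + 0.0658·-0.35184/0.17073] = -6.4429 m/s.
|v| = 6.4429 m/s = 6442.9 mm/s.

6440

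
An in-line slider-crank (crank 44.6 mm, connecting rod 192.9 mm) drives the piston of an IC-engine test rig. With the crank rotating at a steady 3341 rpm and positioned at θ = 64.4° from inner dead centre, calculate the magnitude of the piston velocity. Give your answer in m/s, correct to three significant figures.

15.5

ω = 2π·3341/60 = 349.9 rad/s
For an in-line slider-crank, x = r cosθ + √(L² − r² sin²θ), so v = −rω sinθ·[1 + r cosθ/√(L² − r² sin²θ)].
With r = 0.0446 m, L = 0.1929 m, θ = 64.4°: √(L² − r² sin²θ) = 0.18866 m.
v = −0.0446·349.9·0.90183·[1 + 0.0446·0.43209/0.18866] = -15.51 m/s.
|v| = 15.51 m/s.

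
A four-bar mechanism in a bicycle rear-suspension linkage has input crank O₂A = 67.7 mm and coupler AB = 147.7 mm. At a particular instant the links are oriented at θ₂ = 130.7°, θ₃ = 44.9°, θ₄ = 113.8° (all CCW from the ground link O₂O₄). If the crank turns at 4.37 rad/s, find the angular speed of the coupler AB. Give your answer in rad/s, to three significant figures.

ω₂ = 4.37 rad/s
Differentiating the loop-closure r₂e^{iθ₂}+r₃e^{iθ₃}=r₁+r₄e^{iθ₄} gives r₂ω₂e^{iθ₂}+r₃ω₃e^{iθ₃}=r₄ω₄e^{iθ₄}.
Eliminating the other unknown: ω₃ = r₂ω₂ sin(θ₄−θ₂) / [r₃ sin(θ₃−θ₄)].
Numerator sine = -0.29070; denominator sine = -0.93295.
Result = 0.0677·4.37·(-0.29070) / (0.1477·(-0.93295)) = +0.62413 rad/s; magnitude 0.62413 rad/s.

0.624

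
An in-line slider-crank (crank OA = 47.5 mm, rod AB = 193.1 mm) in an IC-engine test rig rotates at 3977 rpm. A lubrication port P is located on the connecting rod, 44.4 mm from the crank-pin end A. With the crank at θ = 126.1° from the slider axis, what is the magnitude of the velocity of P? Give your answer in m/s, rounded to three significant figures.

17.9

ω = 416.5 rad/s.  Crank-pin speed |V_A| = rω = 19.782 m/s, perpendicular to OA.
Rod angle: sinφ = −(r/L) sinθ ⇒ φ = -11.464°; ω_rod = −rω cosθ/√(L²−r²sin²θ) = +61.59 rad/s.
V_P = V_A + ω_rod × AP, with AP = 0.0444 m along the rod.
Components: V_Px = −rω sinθ − a·ω_rod·sinφ = -15.44 m/s;  V_Py = rω cosθ + a·ω_rod·cosφ = -8.9757 m/s.
|V_P| = √(V_Px² + V_Py²) = 17.86 m/s.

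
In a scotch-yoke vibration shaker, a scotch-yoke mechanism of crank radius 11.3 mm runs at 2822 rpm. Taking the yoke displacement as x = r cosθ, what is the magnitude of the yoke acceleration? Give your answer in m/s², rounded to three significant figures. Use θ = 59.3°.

504

ω = 295.5 rad/s (from 2822 rpm).
x = r cosθ ⇒ ẍ = −rω² cosθ (ω constant).
|a| = rω²|cosθ| = 0.0113·(295.5)²·|cos 59.3°| = 503.83 m/s².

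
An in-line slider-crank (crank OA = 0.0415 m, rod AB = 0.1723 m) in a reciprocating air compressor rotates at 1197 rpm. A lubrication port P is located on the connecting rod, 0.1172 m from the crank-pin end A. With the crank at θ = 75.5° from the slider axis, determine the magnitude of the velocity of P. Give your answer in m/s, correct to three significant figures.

5.27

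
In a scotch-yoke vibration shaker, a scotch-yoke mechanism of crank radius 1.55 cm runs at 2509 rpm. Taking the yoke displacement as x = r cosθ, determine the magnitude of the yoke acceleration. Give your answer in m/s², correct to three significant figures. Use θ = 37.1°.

ω = 262.7 rad/s (from 2509 rpm).
x = r cosθ ⇒ ẍ = −rω² cosθ (ω constant).
|a| = rω²|cosθ| = 0.0155·(262.7)²·|cos 37.1°| = 853.43 m/s².

853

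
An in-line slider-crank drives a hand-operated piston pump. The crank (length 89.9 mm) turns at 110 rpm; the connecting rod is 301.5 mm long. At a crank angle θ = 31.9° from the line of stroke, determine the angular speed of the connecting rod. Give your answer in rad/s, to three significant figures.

ω = 11.52 rad/s (converted from 110 rpm).
The rod makes angle φ with the slider axis where L sinφ = r sinθ; differentiating, L cosφ·φ̇ = r ω cosθ.
L cosφ = √(L² − r² sin²θ) = 0.29773 m.
|ω_rod| = r ω |cosθ| / √(L² − r² sin²θ) = 0.0899·11.52·0.84897/0.29773 = 2.9529 rad/s.

2.95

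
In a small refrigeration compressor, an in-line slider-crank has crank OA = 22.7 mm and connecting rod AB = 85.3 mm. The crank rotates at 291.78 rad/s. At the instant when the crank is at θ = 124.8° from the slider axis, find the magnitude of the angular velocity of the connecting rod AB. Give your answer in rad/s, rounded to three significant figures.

45.4

ω = 291.8 rad/s
The rod makes angle φ with the slider axis where L sinφ = r sinθ; differentiating, L cosφ·φ̇ = r ω cosθ.
L cosφ = √(L² − r² sin²θ) = 0.083238 m.
|ω_rod| = r ω |cosθ| / √(L² − r² sin²θ) = 0.0227·291.8·0.57071/0.083238 = 45.413 rad/s.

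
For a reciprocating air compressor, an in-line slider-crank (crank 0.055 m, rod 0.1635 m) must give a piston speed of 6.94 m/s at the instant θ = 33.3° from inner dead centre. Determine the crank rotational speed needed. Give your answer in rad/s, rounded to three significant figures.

For an in-line slider-crank, |v_piston| = rω|sinθ|·[1 + r cosθ/√(L² − r² sin²θ)].
With r = 0.055 m, L = 0.1635 m, θ = 33.3°: the bracketed kinematic factor |dx/dθ| = 0.038835 m.
ω = v/|dx/dθ| = 6.94/0.038835 = 178.71 rad/s.

179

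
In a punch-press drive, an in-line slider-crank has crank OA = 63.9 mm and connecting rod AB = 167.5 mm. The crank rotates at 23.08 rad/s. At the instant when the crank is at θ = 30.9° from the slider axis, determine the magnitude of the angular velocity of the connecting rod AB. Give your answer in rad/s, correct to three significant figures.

7.70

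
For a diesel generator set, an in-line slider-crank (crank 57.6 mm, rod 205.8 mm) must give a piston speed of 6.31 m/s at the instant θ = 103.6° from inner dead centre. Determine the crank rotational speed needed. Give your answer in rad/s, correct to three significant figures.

121

For an in-line slider-crank, |v_piston| = rω|sinθ|·[1 + r cosθ/√(L² − r² sin²θ)].
With r = 0.0576 m, L = 0.2058 m, θ = 103.6°: the bracketed kinematic factor |dx/dθ| = 0.052156 m.
ω = v/|dx/dθ| = 6.31/0.052156 = 120.98 rad/s.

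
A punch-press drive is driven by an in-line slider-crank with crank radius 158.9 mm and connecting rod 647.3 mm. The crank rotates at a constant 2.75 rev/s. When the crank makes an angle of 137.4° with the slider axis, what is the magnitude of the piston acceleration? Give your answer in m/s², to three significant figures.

33.8

ω = 2π·2.75 = 17.28 rad/s
x(θ) = r cosθ + √(L² − r² sin²θ); with ω constant, a = ω²·d²x/dθ².
d²x/dθ² = −r cosθ − r²(cos2θ)/√u − r⁴ sin²2θ/(4u^{3/2}),  u = L² − r² sin²θ = 0.407429 m².
Substituting r = 0.1589 m, L = 0.6473 m, θ = 137.4°: d²x/dθ² = +0.11305 m.
a = ω²·d²x/dθ² = (17.28)²·(+0.11305) = +33.751 m/s²;  |a| = 33.751 m/s².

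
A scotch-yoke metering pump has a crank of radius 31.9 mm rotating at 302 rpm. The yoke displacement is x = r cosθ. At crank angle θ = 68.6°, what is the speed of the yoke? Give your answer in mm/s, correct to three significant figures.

ω = 31.63 rad/s (from 302 rpm).
x = r cosθ ⇒ ẋ = −rω sinθ.
|v| = rω|sinθ| = 0.0319·31.63·|sin 68.6°| = 0.93929 m/s = 939.29 mm/s.

939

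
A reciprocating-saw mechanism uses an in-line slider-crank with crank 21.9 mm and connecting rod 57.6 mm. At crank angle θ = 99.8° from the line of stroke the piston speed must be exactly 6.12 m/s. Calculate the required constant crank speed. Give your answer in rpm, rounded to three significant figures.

For an in-line slider-crank, |v_piston| = rω|sinθ|·[1 + r cosθ/√(L² − r² sin²θ)].
With r = 0.0219 m, L = 0.0576 m, θ = 99.8°: the bracketed kinematic factor |dx/dθ| = 0.020074 m.
ω = v/|dx/dθ| = 6.12/0.020074 = 304.87 rad/s.
N = 60ω/(2π) = 2911.3 rpm.

2910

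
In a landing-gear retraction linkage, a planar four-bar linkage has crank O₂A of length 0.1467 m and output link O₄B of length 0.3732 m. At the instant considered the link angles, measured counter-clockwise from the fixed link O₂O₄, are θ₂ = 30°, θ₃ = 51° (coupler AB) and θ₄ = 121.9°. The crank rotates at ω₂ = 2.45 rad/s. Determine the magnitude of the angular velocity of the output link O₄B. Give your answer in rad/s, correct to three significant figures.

0.365

ω₂ = 2.45 rad/s
Differentiating the loop-closure r₂e^{iθ₂}+r₃e^{iθ₃}=r₁+r₄e^{iθ₄} gives r₂ω₂e^{iθ₂}+r₃ω₃e^{iθ₃}=r₄ω₄e^{iθ₄}.
Eliminating the other unknown: ω₄ = r₂ω₂ sin(θ₂−θ₃) / [r₄ sin(θ₄−θ₃)].
Numerator sine = -0.35837; denominator sine = +0.94495.
Result = 0.1467·2.45·(-0.35837) / (0.3732·(+0.94495)) = -0.36524 rad/s; magnitude 0.36524 rad/s.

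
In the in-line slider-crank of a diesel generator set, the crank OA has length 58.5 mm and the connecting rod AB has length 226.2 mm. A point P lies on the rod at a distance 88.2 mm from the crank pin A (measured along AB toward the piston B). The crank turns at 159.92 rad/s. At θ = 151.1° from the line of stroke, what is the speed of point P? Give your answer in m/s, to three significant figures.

ω = 159.9 rad/s.  Crank-pin speed |V_A| = rω = 9.3553 m/s, perpendicular to OA.
Rod angle: sinφ = −(r/L) sinθ ⇒ φ = -7.180°; ω_rod = −rω cosθ/√(L²−r²sin²θ) = +36.494 rad/s.
V_P = V_A + ω_rod × AP, with AP = 0.0882 m along the rod.
Components: V_Px = −rω sinθ − a·ω_rod·sinφ = -4.119 m/s;  V_Py = rω cosθ + a·ω_rod·cosφ = -4.9967 m/s.
|V_P| = √(V_Px² + V_Py²) = 6.4756 m/s.

6.48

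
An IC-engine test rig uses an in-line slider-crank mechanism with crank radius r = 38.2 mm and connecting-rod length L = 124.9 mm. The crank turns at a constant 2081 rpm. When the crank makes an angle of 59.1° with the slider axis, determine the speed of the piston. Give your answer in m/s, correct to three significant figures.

ω = 2π·2081/60 = 217.9 rad/s
For an in-line slider-crank, x = r cosθ + √(L² − r² sin²θ), so v = −rω sinθ·[1 + r cosθ/√(L² − r² sin²θ)].
With r = 0.0382 m, L = 0.1249 m, θ = 59.1°: √(L² − r² sin²θ) = 0.12052 m.
v = −0.0382·217.9·0.85806·[1 + 0.0382·0.51354/0.12052] = -8.3057 m/s.
|v| = 8.3057 m/s.

8.31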